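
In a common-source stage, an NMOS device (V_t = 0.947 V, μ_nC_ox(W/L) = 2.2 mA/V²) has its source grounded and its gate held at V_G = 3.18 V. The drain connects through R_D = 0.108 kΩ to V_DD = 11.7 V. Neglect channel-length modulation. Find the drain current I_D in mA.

V_GS = V_G = 3.18 V, so V_ov = 3.18 − 0.947 = 2.23 V.
Assume saturation: I_D = ½ k_n V_ov² = 0.5 × 2.2 × 2.23² = 5.48 mA, giving V_DS = V_DD − I_D R_D = 11.7 − 5.48 × 0.108 = 11.1 V.
V_DS = 11.1 V ≥ V_ov = 2.23 V, confirming saturation.

I_D = 5.48 mA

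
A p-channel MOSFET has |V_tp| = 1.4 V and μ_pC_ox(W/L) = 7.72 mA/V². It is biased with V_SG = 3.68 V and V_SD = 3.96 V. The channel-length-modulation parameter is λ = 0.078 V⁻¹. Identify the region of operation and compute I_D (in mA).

V_ov = V_SG − |V_tp| = 3.68 − 1.4 = 2.28 V.
Since V_SD = 3.96 V ≥ V_ov = 2.28 V, the device is in saturation.
I_D = ½ k_p V_ov² (1 + λ V_SD) = 0.5 × 7.72 × 2.28² × (1 + 0.078 × 3.96) = 26.3 mA.

Saturation; I_D = 26.3 mA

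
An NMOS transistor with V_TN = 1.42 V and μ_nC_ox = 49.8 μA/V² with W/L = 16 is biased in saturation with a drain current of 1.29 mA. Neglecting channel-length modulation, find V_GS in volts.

V_GS = 3.22 V

k_n = μ_nC_ox · (W/L) = 0.7968 mA/V².
In saturation I_D = ½ k_n (V_GS − V_TN)², so V_GS − V_TN = √(2 I_D / k_n) = √(2 × 1.29 / 0.7968) = 1.8 V.
V_GS = 1.42 + 1.8 = 3.22 V.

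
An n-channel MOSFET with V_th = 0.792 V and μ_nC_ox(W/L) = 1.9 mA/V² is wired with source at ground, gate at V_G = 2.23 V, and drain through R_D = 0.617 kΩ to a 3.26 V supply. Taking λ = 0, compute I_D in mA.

V_GS = V_G = 2.23 V, so V_ov = 2.23 − 0.792 = 1.44 V.
Assume saturation: I_D = ½ k_n V_ov² = 0.5 × 1.9 × 1.44² = 1.96 mA, giving V_DS = V_DD − I_D R_D = 3.26 − 1.96 × 0.617 = 2.05 V.
V_DS = 2.05 V ≥ V_ov = 1.44 V, confirming saturation.

I_D = 1.96 mA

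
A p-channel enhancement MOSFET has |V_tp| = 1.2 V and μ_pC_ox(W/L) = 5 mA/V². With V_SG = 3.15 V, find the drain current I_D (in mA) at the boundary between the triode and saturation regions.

I_D = 9.51 mA

At the boundary V_SD = V_ov = V_SG − |V_tp| = 3.15 − 1.2 = 1.95 V.
I_D = ½ k_p V_ov² = 0.5 × 5 × 1.95² = 9.51 mA.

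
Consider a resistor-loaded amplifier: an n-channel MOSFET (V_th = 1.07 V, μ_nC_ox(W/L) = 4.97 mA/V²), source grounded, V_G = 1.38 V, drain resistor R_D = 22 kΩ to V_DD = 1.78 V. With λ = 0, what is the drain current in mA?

V_GS = V_G = 1.38 V, so V_ov = 1.38 − 1.07 = 0.31 V.
Assume saturation: I_D = ½ k_n V_ov² = 0.5 × 4.97 × 0.31² = 0.239 mA, giving V_DS = V_DD − I_D R_D = 1.78 − 0.239 × 22 = -3.47 V.
But -3.47 V < V_ov = 0.31 V, so the device is actually in triode.
In triode I_D = k_n[V_ov V_DS − ½ V_DS²] and I_D = (V_DD − V_DS)/R_D. Equating: 54.7 V_DS² − 34.9 V_DS + 1.78 = 0, giving V_DS = 0.0559 V (the root below V_ov).
I_D = (1.78 − 0.0559) / 22 = 0.0784 mA.

I_D = 0.0784 mA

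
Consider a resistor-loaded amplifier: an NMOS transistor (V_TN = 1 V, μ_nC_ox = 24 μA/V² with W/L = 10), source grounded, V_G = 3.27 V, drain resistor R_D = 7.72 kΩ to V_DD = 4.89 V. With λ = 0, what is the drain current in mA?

V_GS = V_G = 3.27 V, so V_ov = 3.27 − 1 = 2.27 V.
k_n = μ_nC_ox · (W/L) = 0.24 mA/V².
Assume saturation: I_D = ½ k_n V_ov² = 0.5 × 0.24 × 2.27² = 0.618 mA, giving V_DS = V_DD − I_D R_D = 4.89 − 0.618 × 7.72 = 0.116 V.
But 0.116 V < V_ov = 2.27 V, so the device is actually in triode.
In triode I_D = k_n[V_ov V_DS − ½ V_DS²] and I_D = (V_DD − V_DS)/R_D. Equating: 0.926 V_DS² − 5.206 V_DS + 4.89 = 0, giving V_DS = 1.19 V (the root below V_ov).
I_D = (4.89 − 1.19) / 7.72 = 0.479 mA.

I_D = 0.479 mA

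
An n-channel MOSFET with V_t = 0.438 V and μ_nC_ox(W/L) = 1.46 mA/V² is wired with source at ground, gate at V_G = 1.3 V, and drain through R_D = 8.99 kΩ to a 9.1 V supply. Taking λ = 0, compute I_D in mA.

V_GS = V_G = 1.3 V, so V_ov = 1.3 − 0.438 = 0.862 V.
Assume saturation: I_D = ½ k_n V_ov² = 0.5 × 1.46 × 0.862² = 0.542 mA, giving V_DS = V_DD − I_D R_D = 9.1 − 0.542 × 8.99 = 4.22 V.
V_DS = 4.22 V ≥ V_ov = 0.862 V, confirming saturation.

I_D = 0.542 mA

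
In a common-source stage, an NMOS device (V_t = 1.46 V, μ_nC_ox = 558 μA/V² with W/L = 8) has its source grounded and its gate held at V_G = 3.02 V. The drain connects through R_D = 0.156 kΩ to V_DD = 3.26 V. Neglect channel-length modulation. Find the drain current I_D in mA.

I_D = 5.43 mA

V_GS = V_G = 3.02 V, so V_ov = 3.02 − 1.46 = 1.56 V.
k_n = μ_nC_ox · (W/L) = 4.464 mA/V².
Assume saturation: I_D = ½ k_n V_ov² = 0.5 × 4.464 × 1.56² = 5.43 mA, giving V_DS = V_DD − I_D R_D = 3.26 − 5.43 × 0.156 = 2.41 V.
V_DS = 2.41 V ≥ V_ov = 1.56 V, confirming saturation.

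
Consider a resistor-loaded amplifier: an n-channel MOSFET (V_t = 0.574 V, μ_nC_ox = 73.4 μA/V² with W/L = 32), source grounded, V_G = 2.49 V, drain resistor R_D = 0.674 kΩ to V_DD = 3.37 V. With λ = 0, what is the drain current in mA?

I_D = 3.44 mA

V_GS = V_G = 2.49 V, so V_ov = 2.49 − 0.574 = 1.92 V.
k_n = μ_nC_ox · (W/L) = 2.349 mA/V².
Assume saturation: I_D = ½ k_n V_ov² = 0.5 × 2.349 × 1.92² = 4.31 mA, giving V_DS = V_DD − I_D R_D = 3.37 − 4.31 × 0.674 = 0.464 V.
But 0.464 V < V_ov = 1.92 V, so the device is actually in triode.
In triode I_D = k_n[V_ov V_DS − ½ V_DS²] and I_D = (V_DD − V_DS)/R_D. Equating: 0.792 V_DS² − 4.033 V_DS + 3.37 = 0, giving V_DS = 1.05 V (the root below V_ov).
I_D = (3.37 − 1.05) / 0.674 = 3.44 mA.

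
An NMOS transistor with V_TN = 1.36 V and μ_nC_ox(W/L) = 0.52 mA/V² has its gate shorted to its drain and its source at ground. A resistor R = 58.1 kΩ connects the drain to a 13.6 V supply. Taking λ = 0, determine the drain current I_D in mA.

I_D = 0.196 mA

With gate tied to drain, V_GS = V_DS ≥ V_GS − V_TN, so the device is in saturation.
KCL at the drain: ½ k_n (V_GS − V_TN)² = (V_DD − V_GS)/R.
Let x = V_GS − 1.36. Then 15.1 x² + x − 12.24 = 0, giving x = 0.868 V (positive root), so V_GS = 2.23 V.
I_D = (V_DD − V_GS)/R = (13.6 − 2.23) / 58.1 = 0.196 mA.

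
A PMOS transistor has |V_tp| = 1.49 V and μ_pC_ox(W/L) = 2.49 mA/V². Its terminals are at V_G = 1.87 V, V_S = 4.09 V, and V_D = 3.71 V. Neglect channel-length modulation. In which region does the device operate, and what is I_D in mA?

Triode; I_D = 0.511 mA

V_SG = V_S − V_G = 4.09 − 1.87 = 2.22 V; V_SD = V_S − V_D = 4.09 − 3.71 = 0.38 V.
V_ov = V_SG − |V_tp| = 2.22 − 1.49 = 0.73 V.
Since V_SD = 0.38 V < V_ov = 0.73 V, the device is in the triode region.
I_D = k_p [V_ov · V_SD − ½ V_SD²] = 2.49 × [0.73 × 0.38 − 0.5 × 0.38²] = 0.511 mA.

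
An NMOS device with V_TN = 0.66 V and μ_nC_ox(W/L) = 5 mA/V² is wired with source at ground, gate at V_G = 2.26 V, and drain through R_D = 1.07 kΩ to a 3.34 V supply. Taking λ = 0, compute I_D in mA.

I_D = 2.75 mA

V_GS = V_G = 2.26 V, so V_ov = 2.26 − 0.66 = 1.6 V.
Assume saturation: I_D = ½ k_n V_ov² = 0.5 × 5 × 1.6² = 6.4 mA, giving V_DS = V_DD − I_D R_D = 3.34 − 6.4 × 1.07 = -3.51 V.
But -3.51 V < V_ov = 1.6 V, so the device is actually in triode.
In triode I_D = k_n[V_ov V_DS − ½ V_DS²] and I_D = (V_DD − V_DS)/R_D. Equating: 2.68 V_DS² − 9.56 V_DS + 3.34 = 0, giving V_DS = 0.392 V (the root below V_ov).
I_D = (3.34 − 0.392) / 1.07 = 2.75 mA.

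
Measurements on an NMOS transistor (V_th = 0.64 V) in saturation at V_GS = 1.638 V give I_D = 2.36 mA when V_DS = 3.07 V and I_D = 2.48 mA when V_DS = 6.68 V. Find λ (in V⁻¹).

With V_GS fixed, I_D ∝ (1 + λ V_DS) in saturation, so I_D2/I_D1 = (1 + λ V_DS2)/(1 + λ V_DS1).
2.48/2.36 = 1.051 = (1 + 6.68 λ)/(1 + 3.07 λ).
Solving: λ (I_D1 V_DS2 − I_D2 V_DS1) = I_D2 − I_D1, so λ = (2.48 − 2.36) / (2.36 × 6.68 − 2.48 × 3.07) = 0.12 / 8.15 = 0.0147 V⁻¹.

λ = 0.0147 V⁻¹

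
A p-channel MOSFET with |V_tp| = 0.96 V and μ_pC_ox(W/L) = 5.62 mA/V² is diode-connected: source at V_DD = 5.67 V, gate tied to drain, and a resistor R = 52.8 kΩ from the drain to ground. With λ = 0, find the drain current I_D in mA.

With gate tied to drain, V_SG = V_SD ≥ V_SG − |V_tp|, so the device is in saturation.
KCL at the drain: ½ k_p (V_SG − |V_tp|)² = (V_DD − V_SG)/R.
Let x = V_SG − 0.96. Then 148 x² + x − 4.71 = 0, giving x = 0.175 V (positive root), so V_SG = 1.13 V.
I_D = (V_DD − V_SG)/R = (5.67 − 1.13) / 52.8 = 0.0859 mA.

I_D = 0.0859 mA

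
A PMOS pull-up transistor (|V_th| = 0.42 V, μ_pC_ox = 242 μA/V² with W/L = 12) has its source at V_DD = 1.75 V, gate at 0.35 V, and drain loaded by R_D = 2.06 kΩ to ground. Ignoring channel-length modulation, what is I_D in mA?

V_SG = V_DD − V_G = 1.75 − 0.35 = 1.4 V, so V_ov = 1.4 − 0.42 = 0.98 V.
k_p = μ_pC_ox · (W/L) = 2.904 mA/V².
Assume saturation: I_D = ½ k_p V_ov² = 0.5 × 2.904 × 0.98² = 1.39 mA, giving V_SD = V_DD − I_D R_D = 1.75 − 1.39 × 2.06 = -1.12 V.
But -1.12 V < V_ov = 0.98 V, so the device is actually in triode.
In triode I_D = k_p[V_ov V_SD − ½ V_SD²] and I_D = (V_DD − V_SD)/R_D. Equating: 2.99 V_SD² − 6.863 V_SD + 1.75 = 0, giving V_SD = 0.292 V (the root below V_ov).
I_D = (1.75 − 0.292) / 2.06 = 0.708 mA.

I_D = 0.708 mA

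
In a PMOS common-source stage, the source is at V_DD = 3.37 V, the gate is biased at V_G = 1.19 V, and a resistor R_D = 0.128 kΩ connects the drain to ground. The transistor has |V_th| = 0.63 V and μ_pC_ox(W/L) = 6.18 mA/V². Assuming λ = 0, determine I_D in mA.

I_D = 7.42 mA

V_SG = V_DD − V_G = 3.37 − 1.19 = 2.18 V, so V_ov = 2.18 − 0.63 = 1.55 V.
Assume saturation: I_D = ½ k_p V_ov² = 0.5 × 6.18 × 1.55² = 7.42 mA, giving V_SD = V_DD − I_D R_D = 3.37 − 7.42 × 0.128 = 2.42 V.
V_SD = 2.42 V ≥ V_ov = 1.55 V, confirming saturation.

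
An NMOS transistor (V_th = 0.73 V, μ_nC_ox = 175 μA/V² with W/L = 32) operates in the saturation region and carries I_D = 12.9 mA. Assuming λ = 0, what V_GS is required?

k_n = μ_nC_ox · (W/L) = 5.6 mA/V².
In saturation I_D = ½ k_n (V_GS − V_th)², so V_GS − V_th = √(2 I_D / k_n) = √(2 × 12.9 / 5.6) = 2.15 V.
V_GS = 0.73 + 2.15 = 2.88 V.

V_GS = 2.88 V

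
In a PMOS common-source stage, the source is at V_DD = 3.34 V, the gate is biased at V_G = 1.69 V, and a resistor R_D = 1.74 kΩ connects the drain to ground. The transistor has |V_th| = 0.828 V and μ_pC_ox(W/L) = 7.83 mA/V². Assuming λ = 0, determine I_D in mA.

I_D = 1.73 mA

V_SG = V_DD − V_G = 3.34 − 1.69 = 1.65 V, so V_ov = 1.65 − 0.828 = 0.822 V.
Assume saturation: I_D = ½ k_p V_ov² = 0.5 × 7.83 × 0.822² = 2.65 mA, giving V_SD = V_DD − I_D R_D = 3.34 − 2.65 × 1.74 = -1.26 V.
But -1.26 V < V_ov = 0.822 V, so the device is actually in triode.
In triode I_D = k_p[V_ov V_SD − ½ V_SD²] and I_D = (V_DD − V_SD)/R_D. Equating: 6.81 V_SD² − 12.2 V_SD + 3.34 = 0, giving V_SD = 0.337 V (the root below V_ov).
I_D = (3.34 − 0.337) / 1.74 = 1.73 mA.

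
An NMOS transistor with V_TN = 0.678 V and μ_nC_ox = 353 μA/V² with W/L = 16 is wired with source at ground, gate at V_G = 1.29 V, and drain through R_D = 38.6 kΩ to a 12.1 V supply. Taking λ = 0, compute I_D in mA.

I_D = 0.311 mA

V_GS = V_G = 1.29 V, so V_ov = 1.29 − 0.678 = 0.612 V.
k_n = μ_nC_ox · (W/L) = 5.648 mA/V².
Assume saturation: I_D = ½ k_n V_ov² = 0.5 × 5.648 × 0.612² = 1.06 mA, giving V_DS = V_DD − I_D R_D = 12.1 − 1.06 × 38.6 = -28.7 V.
But -28.7 V < V_ov = 0.612 V, so the device is actually in triode.
In triode I_D = k_n[V_ov V_DS − ½ V_DS²] and I_D = (V_DD − V_DS)/R_D. Equating: 109 V_DS² − 134.4 V_DS + 12.1 = 0, giving V_DS = 0.0978 V (the root below V_ov).
I_D = (12.1 − 0.0978) / 38.6 = 0.311 mA.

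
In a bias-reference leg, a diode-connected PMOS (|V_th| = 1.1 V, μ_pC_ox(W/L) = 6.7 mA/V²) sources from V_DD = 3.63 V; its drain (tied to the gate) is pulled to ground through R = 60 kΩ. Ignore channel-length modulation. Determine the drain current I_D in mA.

With gate tied to drain, V_SG = V_SD ≥ V_SG − |V_th|, so the device is in saturation.
KCL at the drain: ½ k_p (V_SG − |V_th|)² = (V_DD − V_SG)/R.
Let x = V_SG − 1.1. Then 201 x² + x − 2.53 = 0, giving x = 0.11 V (positive root), so V_SG = 1.21 V.
I_D = (V_DD − V_SG)/R = (3.63 − 1.21) / 60 = 0.0403 mA.

I_D = 0.0403 mA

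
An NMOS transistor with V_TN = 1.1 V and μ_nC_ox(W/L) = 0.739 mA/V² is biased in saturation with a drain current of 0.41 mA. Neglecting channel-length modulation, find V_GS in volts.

V_GS = 2.15 V

In saturation I_D = ½ k_n (V_GS − V_TN)², so V_GS − V_TN = √(2 I_D / k_n) = √(2 × 0.41 / 0.739) = 1.05 V.
V_GS = 1.1 + 1.05 = 2.15 V.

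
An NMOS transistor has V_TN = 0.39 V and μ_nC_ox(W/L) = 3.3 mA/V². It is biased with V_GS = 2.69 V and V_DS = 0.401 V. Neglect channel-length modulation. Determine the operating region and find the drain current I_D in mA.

V_ov = V_GS − V_TN = 2.69 − 0.39 = 2.3 V.
Since V_DS = 0.401 V < V_ov = 2.3 V, the device is in the triode region.
I_D = k_n [V_ov · V_DS − ½ V_DS²] = 3.3 × [2.3 × 0.401 − 0.5 × 0.401²] = 2.78 mA.

Triode; I_D = 2.78 mA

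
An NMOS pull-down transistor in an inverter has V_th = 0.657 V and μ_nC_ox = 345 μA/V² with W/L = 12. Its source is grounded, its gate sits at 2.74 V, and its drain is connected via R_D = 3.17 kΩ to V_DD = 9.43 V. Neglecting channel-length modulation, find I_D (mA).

V_GS = V_G = 2.74 V, so V_ov = 2.74 − 0.657 = 2.08 V.
k_n = μ_nC_ox · (W/L) = 4.14 mA/V².
Assume saturation: I_D = ½ k_n V_ov² = 0.5 × 4.14 × 2.08² = 8.98 mA, giving V_DS = V_DD − I_D R_D = 9.43 − 8.98 × 3.17 = -19 V.
But -19 V < V_ov = 2.08 V, so the device is actually in triode.
In triode I_D = k_n[V_ov V_DS − ½ V_DS²] and I_D = (V_DD − V_DS)/R_D. Equating: 6.56 V_DS² − 28.34 V_DS + 9.43 = 0, giving V_DS = 0.363 V (the root below V_ov).
I_D = (9.43 − 0.363) / 3.17 = 2.86 mA.

I_D = 2.86 mA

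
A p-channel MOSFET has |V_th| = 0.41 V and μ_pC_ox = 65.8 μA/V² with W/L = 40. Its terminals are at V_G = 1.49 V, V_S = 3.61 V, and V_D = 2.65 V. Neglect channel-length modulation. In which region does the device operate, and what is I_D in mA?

Triode; I_D = 3.11 mA

V_SG = V_S − V_G = 3.61 − 1.49 = 2.12 V; V_SD = V_S − V_D = 3.61 − 2.65 = 0.96 V.
k_p = μ_pC_ox · (W/L) = 2.632 mA/V².
V_ov = V_SG − |V_th| = 2.12 − 0.41 = 1.71 V.
Since V_SD = 0.96 V < V_ov = 1.71 V, the device is in the triode region.
I_D = k_p [V_ov · V_SD − ½ V_SD²] = 2.632 × [1.71 × 0.96 − 0.5 × 0.96²] = 3.11 mA.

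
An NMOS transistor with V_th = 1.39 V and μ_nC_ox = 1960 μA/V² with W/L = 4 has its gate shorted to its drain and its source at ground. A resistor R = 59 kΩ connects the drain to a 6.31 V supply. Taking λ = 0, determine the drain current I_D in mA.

With gate tied to drain, V_GS = V_DS ≥ V_GS − V_th, so the device is in saturation.
k_n = μ_nC_ox · (W/L) = 7.84 mA/V².
KCL at the drain: ½ k_n (V_GS − V_th)² = (V_DD − V_GS)/R.
Let x = V_GS − 1.39. Then 231 x² + x − 4.92 = 0, giving x = 0.144 V (positive root), so V_GS = 1.53 V.
I_D = (V_DD − V_GS)/R = (6.31 − 1.53) / 59 = 0.081 mA.

I_D = 0.0810 mA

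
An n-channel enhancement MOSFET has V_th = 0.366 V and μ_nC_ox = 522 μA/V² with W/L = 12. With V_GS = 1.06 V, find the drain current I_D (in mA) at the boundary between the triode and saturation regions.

At the boundary V_DS = V_ov = V_GS − V_th = 1.06 − 0.366 = 0.694 V.
k_n = μ_nC_ox · (W/L) = 6.264 mA/V².
I_D = ½ k_n V_ov² = 0.5 × 6.264 × 0.694² = 1.51 mA.

I_D = 1.51 mA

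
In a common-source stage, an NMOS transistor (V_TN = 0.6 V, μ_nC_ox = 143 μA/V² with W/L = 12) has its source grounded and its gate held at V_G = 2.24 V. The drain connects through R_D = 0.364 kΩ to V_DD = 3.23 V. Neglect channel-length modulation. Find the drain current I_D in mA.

V_GS = V_G = 2.24 V, so V_ov = 2.24 − 0.6 = 1.64 V.
k_n = μ_nC_ox · (W/L) = 1.716 mA/V².
Assume saturation: I_D = ½ k_n V_ov² = 0.5 × 1.716 × 1.64² = 2.31 mA, giving V_DS = V_DD − I_D R_D = 3.23 − 2.31 × 0.364 = 2.39 V.
V_DS = 2.39 V ≥ V_ov = 1.64 V, confirming saturation.

I_D = 2.31 mA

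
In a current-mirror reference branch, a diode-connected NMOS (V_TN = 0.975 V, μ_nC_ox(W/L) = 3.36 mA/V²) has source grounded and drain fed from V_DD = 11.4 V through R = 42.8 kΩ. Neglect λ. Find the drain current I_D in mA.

I_D = 0.235 mA

With gate tied to drain, V_GS = V_DS ≥ V_GS − V_TN, so the device is in saturation.
KCL at the drain: ½ k_n (V_GS − V_TN)² = (V_DD − V_GS)/R.
Let x = V_GS − 0.975. Then 71.9 x² + x − 10.43 = 0, giving x = 0.374 V (positive root), so V_GS = 1.35 V.
I_D = (V_DD − V_GS)/R = (11.4 − 1.35) / 42.8 = 0.235 mA.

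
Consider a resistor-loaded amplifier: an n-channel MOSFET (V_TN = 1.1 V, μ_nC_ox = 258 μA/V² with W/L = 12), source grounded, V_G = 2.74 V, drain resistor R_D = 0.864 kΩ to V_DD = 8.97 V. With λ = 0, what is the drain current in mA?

V_GS = V_G = 2.74 V, so V_ov = 2.74 − 1.1 = 1.64 V.
k_n = μ_nC_ox · (W/L) = 3.096 mA/V².
Assume saturation: I_D = ½ k_n V_ov² = 0.5 × 3.096 × 1.64² = 4.16 mA, giving V_DS = V_DD − I_D R_D = 8.97 − 4.16 × 0.864 = 5.37 V.
V_DS = 5.37 V ≥ V_ov = 1.64 V, confirming saturation.

I_D = 4.16 mA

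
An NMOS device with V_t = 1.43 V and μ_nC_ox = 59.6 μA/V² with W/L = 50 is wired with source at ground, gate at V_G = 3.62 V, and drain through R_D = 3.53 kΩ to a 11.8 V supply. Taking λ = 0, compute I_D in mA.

I_D = 3.18 mA

V_GS = V_G = 3.62 V, so V_ov = 3.62 − 1.43 = 2.19 V.
k_n = μ_nC_ox · (W/L) = 2.98 mA/V².
Assume saturation: I_D = ½ k_n V_ov² = 0.5 × 2.98 × 2.19² = 7.15 mA, giving V_DS = V_DD − I_D R_D = 11.8 − 7.15 × 3.53 = -13.4 V.
But -13.4 V < V_ov = 2.19 V, so the device is actually in triode.
In triode I_D = k_n[V_ov V_DS − ½ V_DS²] and I_D = (V_DD − V_DS)/R_D. Equating: 5.26 V_DS² − 24.04 V_DS + 11.8 = 0, giving V_DS = 0.559 V (the root below V_ov).
I_D = (11.8 − 0.559) / 3.53 = 3.18 mA.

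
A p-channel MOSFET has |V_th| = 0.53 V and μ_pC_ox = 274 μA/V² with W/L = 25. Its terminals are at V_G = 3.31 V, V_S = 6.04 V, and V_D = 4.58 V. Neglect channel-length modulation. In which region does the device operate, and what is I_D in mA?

Triode; I_D = 14.7 mA

V_SG = V_S − V_G = 6.04 − 3.31 = 2.73 V; V_SD = V_S − V_D = 6.04 − 4.58 = 1.46 V.
k_p = μ_pC_ox · (W/L) = 6.85 mA/V².
V_ov = V_SG − |V_th| = 2.73 − 0.53 = 2.2 V.
Since V_SD = 1.46 V < V_ov = 2.2 V, the device is in the triode region.
I_D = k_p [V_ov · V_SD − ½ V_SD²] = 6.85 × [2.2 × 1.46 − 0.5 × 1.46²] = 14.7 mA.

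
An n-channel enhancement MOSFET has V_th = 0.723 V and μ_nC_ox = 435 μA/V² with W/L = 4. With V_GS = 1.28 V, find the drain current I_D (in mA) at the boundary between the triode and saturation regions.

At the boundary V_DS = V_ov = V_GS − V_th = 1.28 − 0.723 = 0.557 V.
k_n = μ_nC_ox · (W/L) = 1.74 mA/V².
I_D = ½ k_n V_ov² = 0.5 × 1.74 × 0.557² = 0.27 mA.

I_D = 0.270 mA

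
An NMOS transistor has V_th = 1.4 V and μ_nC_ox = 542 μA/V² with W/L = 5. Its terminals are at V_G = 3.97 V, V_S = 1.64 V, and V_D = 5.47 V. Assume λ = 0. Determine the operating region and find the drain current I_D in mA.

V_GS = V_G − V_S = 3.97 − 1.64 = 2.33 V; V_DS = V_D − V_S = 5.47 − 1.64 = 3.83 V.
k_n = μ_nC_ox · (W/L) = 2.71 mA/V².
V_ov = V_GS − V_th = 2.33 − 1.4 = 0.93 V.
Since V_DS = 3.83 V ≥ V_ov = 0.93 V, the device is in saturation.
I_D = ½ k_n V_ov² = 0.5 × 2.71 × 0.93² = 1.17 mA.

Saturation; I_D = 1.17 mA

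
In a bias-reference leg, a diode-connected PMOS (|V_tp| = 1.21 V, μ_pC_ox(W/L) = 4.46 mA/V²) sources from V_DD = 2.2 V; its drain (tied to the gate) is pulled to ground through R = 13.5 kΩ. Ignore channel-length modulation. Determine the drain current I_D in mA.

With gate tied to drain, V_SG = V_SD ≥ V_SG − |V_tp|, so the device is in saturation.
KCL at the drain: ½ k_p (V_SG − |V_tp|)² = (V_DD − V_SG)/R.
Let x = V_SG − 1.21. Then 30.1 x² + x − 0.99 = 0, giving x = 0.165 V (positive root), so V_SG = 1.38 V.
I_D = (V_DD − V_SG)/R = (2.2 − 1.38) / 13.5 = 0.0611 mA.

I_D = 0.0611 mA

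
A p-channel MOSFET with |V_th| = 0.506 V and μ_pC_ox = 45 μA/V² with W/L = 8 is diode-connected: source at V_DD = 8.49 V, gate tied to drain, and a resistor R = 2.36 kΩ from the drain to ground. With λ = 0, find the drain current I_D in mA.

With gate tied to drain, V_SG = V_SD ≥ V_SG − |V_th|, so the device is in saturation.
k_p = μ_pC_ox · (W/L) = 0.36 mA/V².
KCL at the drain: ½ k_p (V_SG − |V_th|)² = (V_DD − V_SG)/R.
Let x = V_SG − 0.506. Then 0.425 x² + x − 7.984 = 0, giving x = 3.32 V (positive root), so V_SG = 3.82 V.
I_D = (V_DD − V_SG)/R = (8.49 − 3.82) / 2.36 = 1.98 mA.

I_D = 1.98 mA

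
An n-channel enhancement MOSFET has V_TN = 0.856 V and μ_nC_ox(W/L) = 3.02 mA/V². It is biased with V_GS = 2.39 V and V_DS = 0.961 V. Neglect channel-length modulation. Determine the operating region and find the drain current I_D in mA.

Triode; I_D = 3.06 mA

V_ov = V_GS − V_TN = 2.39 − 0.856 = 1.53 V.
Since V_DS = 0.961 V < V_ov = 1.53 V, the device is in the triode region.
I_D = k_n [V_ov · V_DS − ½ V_DS²] = 3.02 × [1.53 × 0.961 − 0.5 × 0.961²] = 3.06 mA.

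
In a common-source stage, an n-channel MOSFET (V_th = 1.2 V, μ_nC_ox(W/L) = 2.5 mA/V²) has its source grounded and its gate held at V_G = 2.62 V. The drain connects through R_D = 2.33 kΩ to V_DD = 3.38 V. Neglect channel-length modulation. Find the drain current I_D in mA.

V_GS = V_G = 2.62 V, so V_ov = 2.62 − 1.2 = 1.42 V.
Assume saturation: I_D = ½ k_n V_ov² = 0.5 × 2.5 × 1.42² = 2.52 mA, giving V_DS = V_DD − I_D R_D = 3.38 − 2.52 × 2.33 = -2.49 V.
But -2.49 V < V_ov = 1.42 V, so the device is actually in triode.
In triode I_D = k_n[V_ov V_DS − ½ V_DS²] and I_D = (V_DD − V_DS)/R_D. Equating: 2.91 V_DS² − 9.272 V_DS + 3.38 = 0, giving V_DS = 0.42 V (the root below V_ov).
I_D = (3.38 − 0.42) / 2.33 = 1.27 mA.

I_D = 1.27 mA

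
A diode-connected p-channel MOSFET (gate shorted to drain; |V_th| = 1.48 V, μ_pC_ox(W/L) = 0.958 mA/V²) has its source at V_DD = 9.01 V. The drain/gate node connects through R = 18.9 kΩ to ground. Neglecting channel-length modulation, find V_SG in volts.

With gate tied to drain, V_SG = V_SD ≥ V_SG − |V_th|, so the device is in saturation.
KCL at the drain: ½ k_p (V_SG − |V_th|)² = (V_DD − V_SG)/R.
Let x = V_SG − 1.48. Then 9.05 x² + x − 7.53 = 0, giving x = 0.858 V (positive root), so V_SG = 2.34 V.
I_D = (V_DD − V_SG)/R = (9.01 − 2.34) / 18.9 = 0.353 mA.

V_SG = 2.34 V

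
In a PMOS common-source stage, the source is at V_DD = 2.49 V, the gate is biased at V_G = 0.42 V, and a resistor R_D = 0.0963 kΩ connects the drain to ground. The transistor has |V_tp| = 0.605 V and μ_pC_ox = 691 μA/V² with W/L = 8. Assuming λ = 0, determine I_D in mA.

I_D = 5.93 mA

V_SG = V_DD − V_G = 2.49 − 0.42 = 2.07 V, so V_ov = 2.07 − 0.605 = 1.47 V.
k_p = μ_pC_ox · (W/L) = 5.528 mA/V².
Assume saturation: I_D = ½ k_p V_ov² = 0.5 × 5.528 × 1.47² = 5.93 mA, giving V_SD = V_DD − I_D R_D = 2.49 − 5.93 × 0.0963 = 1.92 V.
V_SD = 1.92 V ≥ V_ov = 1.47 V, confirming saturation.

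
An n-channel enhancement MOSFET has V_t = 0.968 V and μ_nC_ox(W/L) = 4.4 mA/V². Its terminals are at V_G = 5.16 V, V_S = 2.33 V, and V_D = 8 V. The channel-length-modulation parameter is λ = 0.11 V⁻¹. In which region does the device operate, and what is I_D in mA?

Saturation; I_D = 12.4 mA

V_GS = V_G − V_S = 5.16 − 2.33 = 2.83 V; V_DS = V_D − V_S = 8 − 2.33 = 5.67 V.
V_ov = V_GS − V_t = 2.83 − 0.968 = 1.86 V.
Since V_DS = 5.67 V ≥ V_ov = 1.86 V, the device is in saturation.
I_D = ½ k_n V_ov² (1 + λ V_DS) = 0.5 × 4.4 × 1.86² × (1 + 0.11 × 5.67) = 12.4 mA.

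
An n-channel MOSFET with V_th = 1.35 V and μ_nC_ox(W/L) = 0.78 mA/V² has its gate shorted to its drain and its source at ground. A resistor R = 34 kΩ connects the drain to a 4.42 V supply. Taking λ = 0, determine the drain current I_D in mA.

I_D = 0.0772 mA

With gate tied to drain, V_GS = V_DS ≥ V_GS − V_th, so the device is in saturation.
KCL at the drain: ½ k_n (V_GS − V_th)² = (V_DD − V_GS)/R.
Let x = V_GS − 1.35. Then 13.3 x² + x − 3.07 = 0, giving x = 0.445 V (positive root), so V_GS = 1.79 V.
I_D = (V_DD − V_GS)/R = (4.42 − 1.79) / 34 = 0.0772 mA.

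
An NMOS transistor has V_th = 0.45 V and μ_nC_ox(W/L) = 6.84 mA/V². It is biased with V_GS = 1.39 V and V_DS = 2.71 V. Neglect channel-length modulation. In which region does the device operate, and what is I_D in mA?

Saturation; I_D = 3.02 mA

V_ov = V_GS − V_th = 1.39 − 0.45 = 0.94 V.
Since V_DS = 2.71 V ≥ V_ov = 0.94 V, the device is in saturation.
I_D = ½ k_n V_ov² = 0.5 × 6.84 × 0.94² = 3.02 mA.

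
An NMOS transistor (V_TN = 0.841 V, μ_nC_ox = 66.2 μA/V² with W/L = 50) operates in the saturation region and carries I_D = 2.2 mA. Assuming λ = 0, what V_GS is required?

k_n = μ_nC_ox · (W/L) = 3.31 mA/V².
In saturation I_D = ½ k_n (V_GS − V_TN)², so V_GS − V_TN = √(2 I_D / k_n) = √(2 × 2.2 / 3.31) = 1.15 V.
V_GS = 0.841 + 1.15 = 1.99 V.

V_GS = 1.99 V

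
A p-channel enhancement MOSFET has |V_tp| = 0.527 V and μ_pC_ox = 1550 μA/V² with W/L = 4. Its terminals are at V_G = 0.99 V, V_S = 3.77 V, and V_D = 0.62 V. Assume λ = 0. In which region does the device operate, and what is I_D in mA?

V_SG = V_S − V_G = 3.77 − 0.99 = 2.78 V; V_SD = V_S − V_D = 3.77 − 0.62 = 3.15 V.
k_p = μ_pC_ox · (W/L) = 6.2 mA/V².
V_ov = V_SG − |V_tp| = 2.78 − 0.527 = 2.25 V.
Since V_SD = 3.15 V ≥ V_ov = 2.25 V, the device is in saturation.
I_D = ½ k_p V_ov² = 0.5 × 6.2 × 2.25² = 15.7 mA.

Saturation; I_D = 15.7 mA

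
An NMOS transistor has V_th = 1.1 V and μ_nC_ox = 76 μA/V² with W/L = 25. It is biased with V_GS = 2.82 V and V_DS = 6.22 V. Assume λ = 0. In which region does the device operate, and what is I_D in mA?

k_n = μ_nC_ox · (W/L) = 1.9 mA/V².
V_ov = V_GS − V_th = 2.82 − 1.1 = 1.72 V.
Since V_DS = 6.22 V ≥ V_ov = 1.72 V, the device is in saturation.
I_D = ½ k_n V_ov² = 0.5 × 1.9 × 1.72² = 2.81 mA.

Saturation; I_D = 2.81 mA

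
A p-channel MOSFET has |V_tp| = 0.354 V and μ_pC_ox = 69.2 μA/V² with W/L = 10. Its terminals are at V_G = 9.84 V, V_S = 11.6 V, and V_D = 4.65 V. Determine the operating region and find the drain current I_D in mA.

V_SG = V_S − V_G = 11.6 − 9.84 = 1.76 V; V_SD = V_S − V_D = 11.6 − 4.65 = 6.95 V.
k_p = μ_pC_ox · (W/L) = 0.692 mA/V².
V_ov = V_SG − |V_tp| = 1.76 − 0.354 = 1.41 V.
Since V_SD = 6.95 V ≥ V_ov = 1.41 V, the device is in saturation.
I_D = ½ k_p V_ov² = 0.5 × 0.692 × 1.41² = 0.684 mA.

Saturation; I_D = 0.684 mA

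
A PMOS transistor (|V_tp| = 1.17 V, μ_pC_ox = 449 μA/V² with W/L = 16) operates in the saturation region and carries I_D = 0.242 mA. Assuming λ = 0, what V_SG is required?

V_SG = 1.43 V

k_p = μ_pC_ox · (W/L) = 7.184 mA/V².
In saturation I_D = ½ k_p (V_SG − |V_tp|)², so V_SG − |V_tp| = √(2 I_D / k_p) = √(2 × 0.242 / 7.184) = 0.26 V.
V_SG = 1.17 + 0.26 = 1.43 V.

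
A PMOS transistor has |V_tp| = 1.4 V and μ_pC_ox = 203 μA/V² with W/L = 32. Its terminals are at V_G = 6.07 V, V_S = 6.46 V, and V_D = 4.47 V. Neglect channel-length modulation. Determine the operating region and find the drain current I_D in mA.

Cutoff; I_D = 0 mA

V_SG = V_S − V_G = 6.46 − 6.07 = 0.39 V; V_SD = V_S − V_D = 6.46 − 4.47 = 1.99 V.
V_SG = 0.39 V < |V_tp| = 1.4 V, so the transistor is in cutoff.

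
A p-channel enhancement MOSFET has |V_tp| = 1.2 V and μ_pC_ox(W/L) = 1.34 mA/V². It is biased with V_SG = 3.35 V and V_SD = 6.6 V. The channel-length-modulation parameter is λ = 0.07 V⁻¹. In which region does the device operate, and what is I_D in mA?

V_ov = V_SG − |V_tp| = 3.35 − 1.2 = 2.15 V.
Since V_SD = 6.6 V ≥ V_ov = 2.15 V, the device is in saturation.
I_D = ½ k_p V_ov² (1 + λ V_SD) = 0.5 × 1.34 × 2.15² × (1 + 0.07 × 6.6) = 4.53 mA.

Saturation; I_D = 4.53 mA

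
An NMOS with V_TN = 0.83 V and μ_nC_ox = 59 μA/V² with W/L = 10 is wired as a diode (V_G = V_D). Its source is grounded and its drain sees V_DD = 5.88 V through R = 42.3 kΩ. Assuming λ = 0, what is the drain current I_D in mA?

With gate tied to drain, V_GS = V_DS ≥ V_GS − V_TN, so the device is in saturation.
k_n = μ_nC_ox · (W/L) = 0.59 mA/V².
KCL at the drain: ½ k_n (V_GS − V_TN)² = (V_DD − V_GS)/R.
Let x = V_GS − 0.83. Then 12.5 x² + x − 5.05 = 0, giving x = 0.597 V (positive root), so V_GS = 1.43 V.
I_D = (V_DD − V_GS)/R = (5.88 − 1.43) / 42.3 = 0.105 mA.

I_D = 0.105 mA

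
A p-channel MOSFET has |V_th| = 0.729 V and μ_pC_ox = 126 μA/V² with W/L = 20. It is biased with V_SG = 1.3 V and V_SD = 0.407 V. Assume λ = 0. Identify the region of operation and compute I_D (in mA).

Triode; I_D = 0.377 mA

k_p = μ_pC_ox · (W/L) = 2.52 mA/V².
V_ov = V_SG − |V_th| = 1.3 − 0.729 = 0.571 V.
Since V_SD = 0.407 V < V_ov = 0.571 V, the device is in the triode region.
I_D = k_p [V_ov · V_SD − ½ V_SD²] = 2.52 × [0.571 × 0.407 − 0.5 × 0.407²] = 0.377 mA.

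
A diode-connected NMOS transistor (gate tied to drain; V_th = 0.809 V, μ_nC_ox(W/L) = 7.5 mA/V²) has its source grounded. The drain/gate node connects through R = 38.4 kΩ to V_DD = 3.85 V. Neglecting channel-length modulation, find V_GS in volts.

V_GS = 0.951 V

With gate tied to drain, V_GS = V_DS ≥ V_GS − V_th, so the device is in saturation.
KCL at the drain: ½ k_n (V_GS − V_th)² = (V_DD − V_GS)/R.
Let x = V_GS − 0.809. Then 144 x² + x − 3.041 = 0, giving x = 0.142 V (positive root), so V_GS = 0.951 V.
I_D = (V_DD − V_GS)/R = (3.85 − 0.951) / 38.4 = 0.0755 mA.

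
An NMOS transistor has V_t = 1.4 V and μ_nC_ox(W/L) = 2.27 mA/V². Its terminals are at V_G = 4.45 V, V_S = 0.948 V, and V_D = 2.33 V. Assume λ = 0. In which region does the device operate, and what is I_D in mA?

Triode; I_D = 4.43 mA

V_GS = V_G − V_S = 4.45 − 0.948 = 3.5 V; V_DS = V_D − V_S = 2.33 − 0.948 = 1.38 V.
V_ov = V_GS − V_t = 3.5 − 1.4 = 2.1 V.
Since V_DS = 1.38 V < V_ov = 2.1 V, the device is in the triode region.
I_D = k_n [V_ov · V_DS − ½ V_DS²] = 2.27 × [2.1 × 1.38 − 0.5 × 1.38²] = 4.43 mA.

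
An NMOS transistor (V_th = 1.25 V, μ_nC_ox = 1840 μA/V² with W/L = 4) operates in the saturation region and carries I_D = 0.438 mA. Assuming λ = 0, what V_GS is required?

V_GS = 1.59 V

k_n = μ_nC_ox · (W/L) = 7.36 mA/V².
In saturation I_D = ½ k_n (V_GS − V_th)², so V_GS − V_th = √(2 I_D / k_n) = √(2 × 0.438 / 7.36) = 0.345 V.
V_GS = 1.25 + 0.345 = 1.59 V.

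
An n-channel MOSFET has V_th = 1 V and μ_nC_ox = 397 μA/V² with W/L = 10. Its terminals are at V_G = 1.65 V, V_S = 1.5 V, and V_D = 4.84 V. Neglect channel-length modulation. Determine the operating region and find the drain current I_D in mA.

Cutoff; I_D = 0 mA

V_GS = V_G − V_S = 1.65 − 1.5 = 0.15 V; V_DS = V_D − V_S = 4.84 − 1.5 = 3.34 V.
V_GS = 0.15 V < V_th = 1 V, so the transistor is in cutoff.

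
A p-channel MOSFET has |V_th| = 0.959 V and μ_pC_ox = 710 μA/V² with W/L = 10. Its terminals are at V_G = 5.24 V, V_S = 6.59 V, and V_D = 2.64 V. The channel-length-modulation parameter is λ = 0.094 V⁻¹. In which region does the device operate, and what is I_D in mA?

V_SG = V_S − V_G = 6.59 − 5.24 = 1.35 V; V_SD = V_S − V_D = 6.59 − 2.64 = 3.95 V.
k_p = μ_pC_ox · (W/L) = 7.1 mA/V².
V_ov = V_SG − |V_th| = 1.35 − 0.959 = 0.391 V.
Since V_SD = 3.95 V ≥ V_ov = 0.391 V, the device is in saturation.
I_D = ½ k_p V_ov² (1 + λ V_SD) = 0.5 × 7.1 × 0.391² × (1 + 0.094 × 3.95) = 0.744 mA.

Saturation; I_D = 0.744 mA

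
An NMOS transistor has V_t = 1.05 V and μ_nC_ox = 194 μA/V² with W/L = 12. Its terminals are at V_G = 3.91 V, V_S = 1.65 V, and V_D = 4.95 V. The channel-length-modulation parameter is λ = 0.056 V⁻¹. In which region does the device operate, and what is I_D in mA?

Saturation; I_D = 2.02 mA

V_GS = V_G − V_S = 3.91 − 1.65 = 2.26 V; V_DS = V_D − V_S = 4.95 − 1.65 = 3.3 V.
k_n = μ_nC_ox · (W/L) = 2.328 mA/V².
V_ov = V_GS − V_t = 2.26 − 1.05 = 1.21 V.
Since V_DS = 3.3 V ≥ V_ov = 1.21 V, the device is in saturation.
I_D = ½ k_n V_ov² (1 + λ V_DS) = 0.5 × 2.328 × 1.21² × (1 + 0.056 × 3.3) = 2.02 mA.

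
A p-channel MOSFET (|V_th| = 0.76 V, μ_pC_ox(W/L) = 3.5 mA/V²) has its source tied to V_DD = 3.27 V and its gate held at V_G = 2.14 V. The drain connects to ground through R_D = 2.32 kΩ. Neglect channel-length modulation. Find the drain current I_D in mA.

I_D = 0.240 mA

V_SG = V_DD − V_G = 3.27 − 2.14 = 1.13 V, so V_ov = 1.13 − 0.76 = 0.37 V.
Assume saturation: I_D = ½ k_p V_ov² = 0.5 × 3.5 × 0.37² = 0.24 mA, giving V_SD = V_DD − I_D R_D = 3.27 − 0.24 × 2.32 = 2.71 V.
V_SD = 2.71 V ≥ V_ov = 0.37 V, confirming saturation.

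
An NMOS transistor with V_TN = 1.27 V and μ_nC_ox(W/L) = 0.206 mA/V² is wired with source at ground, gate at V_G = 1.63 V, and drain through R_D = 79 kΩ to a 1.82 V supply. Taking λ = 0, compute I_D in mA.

I_D = 0.0133 mA

V_GS = V_G = 1.63 V, so V_ov = 1.63 − 1.27 = 0.36 V.
Assume saturation: I_D = ½ k_n V_ov² = 0.5 × 0.206 × 0.36² = 0.0133 mA, giving V_DS = V_DD − I_D R_D = 1.82 − 0.0133 × 79 = 0.765 V.
V_DS = 0.765 V ≥ V_ov = 0.36 V, confirming saturation.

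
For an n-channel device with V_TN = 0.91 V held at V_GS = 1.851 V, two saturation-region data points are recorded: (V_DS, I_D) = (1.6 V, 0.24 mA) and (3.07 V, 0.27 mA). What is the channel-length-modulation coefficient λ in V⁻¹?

λ = 0.0984 V⁻¹

With V_GS fixed, I_D ∝ (1 + λ V_DS) in saturation, so I_D2/I_D1 = (1 + λ V_DS2)/(1 + λ V_DS1).
0.27/0.24 = 1.125 = (1 + 3.07 λ)/(1 + 1.6 λ).
Solving: λ (I_D1 V_DS2 − I_D2 V_DS1) = I_D2 − I_D1, so λ = (0.27 − 0.24) / (0.24 × 3.07 − 0.27 × 1.6) = 0.03 / 0.305 = 0.0984 V⁻¹.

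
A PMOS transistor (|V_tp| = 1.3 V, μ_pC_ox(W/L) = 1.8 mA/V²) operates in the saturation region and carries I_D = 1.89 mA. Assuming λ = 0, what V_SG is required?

V_SG = 2.75 V

In saturation I_D = ½ k_p (V_SG − |V_tp|)², so V_SG − |V_tp| = √(2 I_D / k_p) = √(2 × 1.89 / 1.8) = 1.45 V.
V_SG = 1.3 + 1.45 = 2.75 V.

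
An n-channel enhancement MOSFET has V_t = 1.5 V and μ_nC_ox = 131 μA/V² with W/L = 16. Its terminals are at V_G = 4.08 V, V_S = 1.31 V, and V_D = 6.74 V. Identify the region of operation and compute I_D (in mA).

V_GS = V_G − V_S = 4.08 − 1.31 = 2.77 V; V_DS = V_D − V_S = 6.74 − 1.31 = 5.43 V.
k_n = μ_nC_ox · (W/L) = 2.096 mA/V².
V_ov = V_GS − V_t = 2.77 − 1.5 = 1.27 V.
Since V_DS = 5.43 V ≥ V_ov = 1.27 V, the device is in saturation.
I_D = ½ k_n V_ov² = 0.5 × 2.096 × 1.27² = 1.69 mA.

Saturation; I_D = 1.69 mA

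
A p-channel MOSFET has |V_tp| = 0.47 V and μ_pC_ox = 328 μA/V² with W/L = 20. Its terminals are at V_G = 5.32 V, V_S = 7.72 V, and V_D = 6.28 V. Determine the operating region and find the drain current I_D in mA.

Triode; I_D = 11.4 mA

V_SG = V_S − V_G = 7.72 − 5.32 = 2.4 V; V_SD = V_S − V_D = 7.72 − 6.28 = 1.44 V.
k_p = μ_pC_ox · (W/L) = 6.56 mA/V².
V_ov = V_SG − |V_tp| = 2.4 − 0.47 = 1.93 V.
Since V_SD = 1.44 V < V_ov = 1.93 V, the device is in the triode region.
I_D = k_p [V_ov · V_SD − ½ V_SD²] = 6.56 × [1.93 × 1.44 − 0.5 × 1.44²] = 11.4 mA.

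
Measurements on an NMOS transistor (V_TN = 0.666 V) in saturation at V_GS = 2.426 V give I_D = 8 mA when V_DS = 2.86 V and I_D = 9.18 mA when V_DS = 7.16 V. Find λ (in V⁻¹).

λ = 0.0380 V⁻¹

With V_GS fixed, I_D ∝ (1 + λ V_DS) in saturation, so I_D2/I_D1 = (1 + λ V_DS2)/(1 + λ V_DS1).
9.18/8 = 1.147 = (1 + 7.16 λ)/(1 + 2.86 λ).
Solving: λ (I_D1 V_DS2 − I_D2 V_DS1) = I_D2 − I_D1, so λ = (9.18 − 8) / (8 × 7.16 − 9.18 × 2.86) = 1.18 / 31 = 0.038 V⁻¹.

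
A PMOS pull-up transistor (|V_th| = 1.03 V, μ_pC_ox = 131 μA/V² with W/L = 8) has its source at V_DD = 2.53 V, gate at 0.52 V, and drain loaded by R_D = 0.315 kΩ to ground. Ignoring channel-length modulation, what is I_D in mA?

I_D = 0.503 mA

V_SG = V_DD − V_G = 2.53 − 0.52 = 2.01 V, so V_ov = 2.01 − 1.03 = 0.98 V.
k_p = μ_pC_ox · (W/L) = 1.048 mA/V².
Assume saturation: I_D = ½ k_p V_ov² = 0.5 × 1.048 × 0.98² = 0.503 mA, giving V_SD = V_DD − I_D R_D = 2.53 − 0.503 × 0.315 = 2.37 V.
V_SD = 2.37 V ≥ V_ov = 0.98 V, confirming saturation.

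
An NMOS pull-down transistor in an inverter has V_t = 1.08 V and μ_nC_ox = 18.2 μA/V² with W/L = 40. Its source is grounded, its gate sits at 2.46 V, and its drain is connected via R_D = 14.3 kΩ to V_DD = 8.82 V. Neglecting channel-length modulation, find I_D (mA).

V_GS = V_G = 2.46 V, so V_ov = 2.46 − 1.08 = 1.38 V.
k_n = μ_nC_ox · (W/L) = 0.728 mA/V².
Assume saturation: I_D = ½ k_n V_ov² = 0.5 × 0.728 × 1.38² = 0.693 mA, giving V_DS = V_DD − I_D R_D = 8.82 − 0.693 × 14.3 = -1.09 V.
But -1.09 V < V_ov = 1.38 V, so the device is actually in triode.
In triode I_D = k_n[V_ov V_DS − ½ V_DS²] and I_D = (V_DD − V_DS)/R_D. Equating: 5.21 V_DS² − 15.37 V_DS + 8.82 = 0, giving V_DS = 0.78 V (the root below V_ov).
I_D = (8.82 − 0.78) / 14.3 = 0.562 mA.

I_D = 0.562 mA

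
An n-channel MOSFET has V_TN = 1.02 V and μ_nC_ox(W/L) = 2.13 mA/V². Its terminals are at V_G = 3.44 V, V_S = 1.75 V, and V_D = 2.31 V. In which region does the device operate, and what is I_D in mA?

Triode; I_D = 0.465 mA

V_GS = V_G − V_S = 3.44 − 1.75 = 1.69 V; V_DS = V_D − V_S = 2.31 − 1.75 = 0.56 V.
V_ov = V_GS − V_TN = 1.69 − 1.02 = 0.67 V.
Since V_DS = 0.56 V < V_ov = 0.67 V, the device is in the triode region.
I_D = k_n [V_ov · V_DS − ½ V_DS²] = 2.13 × [0.67 × 0.56 − 0.5 × 0.56²] = 0.465 mA.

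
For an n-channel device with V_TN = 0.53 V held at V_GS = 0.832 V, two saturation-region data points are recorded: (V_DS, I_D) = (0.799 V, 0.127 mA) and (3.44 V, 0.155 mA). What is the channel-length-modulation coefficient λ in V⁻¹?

λ = 0.0894 V⁻¹

With V_GS fixed, I_D ∝ (1 + λ V_DS) in saturation, so I_D2/I_D1 = (1 + λ V_DS2)/(1 + λ V_DS1).
0.155/0.127 = 1.22 = (1 + 3.44 λ)/(1 + 0.799 λ).
Solving: λ (I_D1 V_DS2 − I_D2 V_DS1) = I_D2 − I_D1, so λ = (0.155 − 0.127) / (0.127 × 3.44 − 0.155 × 0.799) = 0.028 / 0.313 = 0.0894 V⁻¹.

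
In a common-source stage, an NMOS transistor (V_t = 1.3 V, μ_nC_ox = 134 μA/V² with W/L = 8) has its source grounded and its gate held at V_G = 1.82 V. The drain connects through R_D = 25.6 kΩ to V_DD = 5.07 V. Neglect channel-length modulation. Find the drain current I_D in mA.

I_D = 0.145 mA

V_GS = V_G = 1.82 V, so V_ov = 1.82 − 1.3 = 0.52 V.
k_n = μ_nC_ox · (W/L) = 1.072 mA/V².
Assume saturation: I_D = ½ k_n V_ov² = 0.5 × 1.072 × 0.52² = 0.145 mA, giving V_DS = V_DD − I_D R_D = 5.07 − 0.145 × 25.6 = 1.36 V.
V_DS = 1.36 V ≥ V_ov = 0.52 V, confirming saturation.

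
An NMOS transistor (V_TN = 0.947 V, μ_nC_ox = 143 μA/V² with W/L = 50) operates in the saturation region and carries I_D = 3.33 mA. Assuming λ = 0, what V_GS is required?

k_n = μ_nC_ox · (W/L) = 7.15 mA/V².
In saturation I_D = ½ k_n (V_GS − V_TN)², so V_GS − V_TN = √(2 I_D / k_n) = √(2 × 3.33 / 7.15) = 0.965 V.
V_GS = 0.947 + 0.965 = 1.91 V.

V_GS = 1.91 V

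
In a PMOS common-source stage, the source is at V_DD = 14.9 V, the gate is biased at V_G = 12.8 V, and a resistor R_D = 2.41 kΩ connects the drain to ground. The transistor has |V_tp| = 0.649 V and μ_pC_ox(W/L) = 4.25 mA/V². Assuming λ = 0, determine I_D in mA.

V_SG = V_DD − V_G = 14.9 − 12.8 = 2.1 V, so V_ov = 2.1 − 0.649 = 1.45 V.
Assume saturation: I_D = ½ k_p V_ov² = 0.5 × 4.25 × 1.45² = 4.47 mA, giving V_SD = V_DD − I_D R_D = 14.9 − 4.47 × 2.41 = 4.12 V.
V_SD = 4.12 V ≥ V_ov = 1.45 V, confirming saturation.

I_D = 4.47 mA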